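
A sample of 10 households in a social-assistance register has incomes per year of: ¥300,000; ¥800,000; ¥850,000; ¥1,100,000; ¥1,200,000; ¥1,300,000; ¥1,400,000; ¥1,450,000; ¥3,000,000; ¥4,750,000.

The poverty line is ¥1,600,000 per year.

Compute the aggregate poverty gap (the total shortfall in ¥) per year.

Below z: ¥300,000, ¥800,000, ¥850,000, ¥1,100,000, ¥1,200,000, ¥1,300,000, ¥1,400,000, ¥1,450,000 (q = 8 of N = 10).
Individual gaps: 1600000−300000 = 1300000; 1600000−800000 = 800000; 1600000−850000 = 750000; 1600000−1100000 = 500000; 1600000−1200000 = 400000; 1600000−1300000 = 300000; 1600000−1400000 = 200000; 1600000−1450000 = 150000.
Aggregate gap = ¥4,400,000.

¥4,400,000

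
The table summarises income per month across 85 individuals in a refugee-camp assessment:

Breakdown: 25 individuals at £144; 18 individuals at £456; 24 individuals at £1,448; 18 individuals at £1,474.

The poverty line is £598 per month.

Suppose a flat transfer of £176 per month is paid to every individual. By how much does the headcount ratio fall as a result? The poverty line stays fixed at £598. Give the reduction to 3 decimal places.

0.212

Before: below the line — 25×£144, 18×£456; headcount ratio = 0.50588.
After the £176 transfer: below the line — 25×£320; headcount ratio = 0.29412.
Reduction = 0.50588 − 0.29412 = 0.212.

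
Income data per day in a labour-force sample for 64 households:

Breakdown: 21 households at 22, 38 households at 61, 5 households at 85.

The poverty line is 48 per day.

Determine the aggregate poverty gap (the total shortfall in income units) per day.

Below z: 21×22 (q = 21 of N = 64).
Individual gaps: 21×(48−22) = 546.
Aggregate gap = 546.

546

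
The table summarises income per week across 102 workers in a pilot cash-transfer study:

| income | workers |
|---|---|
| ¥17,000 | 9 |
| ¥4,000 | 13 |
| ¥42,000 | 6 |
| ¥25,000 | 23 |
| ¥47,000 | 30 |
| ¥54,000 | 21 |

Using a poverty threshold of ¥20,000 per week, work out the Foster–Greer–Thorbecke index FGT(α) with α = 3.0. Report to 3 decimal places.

Below z: 13×¥4,000, 9×¥17,000 (q = 22 of N = 102).
Gap ratios (z−y)/z: (20000−4000)/20000 = 0.8000 (×13); (20000−17000)/20000 = 0.1500 (×9).
Raised to α = 3.0: 0.51200 (×13); 0.00337 (×9).
Sum = 6.686375; FGT(3.0) = 6.686375 / 102 = 0.066.

0.066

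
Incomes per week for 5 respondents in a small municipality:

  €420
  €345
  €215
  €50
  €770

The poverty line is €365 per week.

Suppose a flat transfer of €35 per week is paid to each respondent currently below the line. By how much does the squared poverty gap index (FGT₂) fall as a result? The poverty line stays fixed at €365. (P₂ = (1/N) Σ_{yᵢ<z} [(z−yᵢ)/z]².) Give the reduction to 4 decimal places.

Before: below the line — €50, €215, €345; squared poverty gap index (FGT₂) = 0.183336.
After the €35 transfer: below the line — €85, €250; squared poverty gap index (FGT₂) = 0.137549.
Reduction = 0.183336 − 0.137549 = 0.0458.

0.0458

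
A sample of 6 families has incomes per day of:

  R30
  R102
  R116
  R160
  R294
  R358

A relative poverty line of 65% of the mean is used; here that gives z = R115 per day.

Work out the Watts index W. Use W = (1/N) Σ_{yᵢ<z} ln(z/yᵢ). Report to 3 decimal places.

0.244

Poor units: R30, R102 (q = 2 of N = 6).
Log shortfalls: ln(115/30) = 1.3437; ln(115/102) = 0.1200.
W = 1.463694 / 6 = 0.244.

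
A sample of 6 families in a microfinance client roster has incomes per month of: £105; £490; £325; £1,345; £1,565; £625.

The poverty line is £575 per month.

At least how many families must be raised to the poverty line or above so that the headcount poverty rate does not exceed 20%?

2

3 of the 6 families are poor, so H = 3/6 = 0.500.
A headcount ratio of at most 20% allows at most ⌊0.20 × 6⌋ = 1 poor families.
So at least 3 − 1 = 2 must be lifted.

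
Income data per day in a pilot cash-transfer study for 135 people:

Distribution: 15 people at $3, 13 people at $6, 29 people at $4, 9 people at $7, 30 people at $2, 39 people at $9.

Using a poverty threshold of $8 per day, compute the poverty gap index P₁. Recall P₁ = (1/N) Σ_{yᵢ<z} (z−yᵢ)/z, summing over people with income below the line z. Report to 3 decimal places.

0.376

Incomes under z: 30×$2, 15×$3, 29×$4, 13×$6, 9×$7 (q = 96 of N = 135).
Gap ratios (z−y)/z: (8−2)/8 = 0.7500 (×30); (8−3)/8 = 0.6250 (×15); (8−4)/8 = 0.5000 (×29); (8−6)/8 = 0.2500 (×13); (8−7)/8 = 0.1250 (×9).
Σ = 50.750000. Dividing by the full population N = 135 gives P₁ = 0.376.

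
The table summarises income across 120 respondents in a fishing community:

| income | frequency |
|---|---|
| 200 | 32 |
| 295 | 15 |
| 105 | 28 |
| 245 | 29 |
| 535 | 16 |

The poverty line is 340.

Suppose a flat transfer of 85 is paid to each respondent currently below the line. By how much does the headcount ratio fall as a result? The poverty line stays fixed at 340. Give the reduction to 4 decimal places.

0.1250

Before: below the line — 28×105, 32×200, 29×245, 15×295; headcount ratio = 0.866667.
After the 85 transfer: below the line — 28×190, 32×285, 29×330; headcount ratio = 0.741667.
Reduction = 0.866667 − 0.741667 = 0.1250.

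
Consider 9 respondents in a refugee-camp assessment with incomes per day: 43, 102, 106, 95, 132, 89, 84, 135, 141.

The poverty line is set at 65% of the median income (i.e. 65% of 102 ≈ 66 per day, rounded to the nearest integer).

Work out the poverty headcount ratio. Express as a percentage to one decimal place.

11.1%

1 of the 9 respondents have income below 66.
H = 1/9 = 11.1%.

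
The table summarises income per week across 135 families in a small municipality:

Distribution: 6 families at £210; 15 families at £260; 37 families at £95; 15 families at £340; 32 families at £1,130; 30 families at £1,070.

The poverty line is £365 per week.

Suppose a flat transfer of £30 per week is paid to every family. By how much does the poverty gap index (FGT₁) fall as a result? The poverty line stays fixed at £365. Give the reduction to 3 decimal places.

Before: below the line — 37×£95, 6×£210, 15×£260, 15×£340; poverty gap index (FGT₁) = 0.26119.
After the £30 transfer: below the line — 37×£125, 6×£240, 15×£290; poverty gap index (FGT₁) = 0.21826.
Reduction = 0.26119 − 0.21826 = 0.043.

0.043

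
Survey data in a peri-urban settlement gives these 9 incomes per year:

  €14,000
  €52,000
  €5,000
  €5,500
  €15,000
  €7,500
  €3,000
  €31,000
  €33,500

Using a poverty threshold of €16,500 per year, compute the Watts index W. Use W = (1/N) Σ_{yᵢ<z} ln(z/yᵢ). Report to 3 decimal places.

0.561

Incomes under z: €3,000, €5,000, €5,500, €7,500, €14,000, €15,000 (q = 6 of N = 9).
ln(z/y) terms: ln(16500/3000) = 1.7047; ln(16500/5000) = 1.1939; ln(16500/5500) = 1.0986; ln(16500/7500) = 0.7885; ln(16500/14000) = 0.1643; ln(16500/15000) = 0.0953.
W = 5.045353 / 9 = 0.561.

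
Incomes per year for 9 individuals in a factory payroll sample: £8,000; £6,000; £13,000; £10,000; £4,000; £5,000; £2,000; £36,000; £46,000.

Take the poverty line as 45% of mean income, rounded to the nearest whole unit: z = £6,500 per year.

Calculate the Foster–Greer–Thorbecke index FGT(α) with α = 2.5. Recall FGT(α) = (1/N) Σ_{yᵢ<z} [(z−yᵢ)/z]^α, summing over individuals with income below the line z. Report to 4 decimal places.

Below the line: £2,000, £4,000, £5,000, £6,000 (q = 4 of N = 9).
Gap ratios (z−y)/z: (6500−2000)/6500 = 0.6923; (6500−4000)/6500 = 0.3846; (6500−5000)/6500 = 0.2308; (6500−6000)/6500 = 0.0769.
Raised to α = 2.5: 0.39879; 0.09174; 0.02558; 0.00164.
Sum = 0.517759; FGT(2.5) = 0.517759 / 9 = 0.0575.

0.0575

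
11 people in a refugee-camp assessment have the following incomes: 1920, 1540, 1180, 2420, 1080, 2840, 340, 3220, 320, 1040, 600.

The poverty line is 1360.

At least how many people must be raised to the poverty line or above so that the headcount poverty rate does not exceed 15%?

5

Currently q = 6 of N = 11 are below the line (H = 0.545).
A headcount ratio of at most 15% allows at most ⌊0.15 × 11⌋ = 1 poor people.
So at least 6 − 1 = 5 must be lifted.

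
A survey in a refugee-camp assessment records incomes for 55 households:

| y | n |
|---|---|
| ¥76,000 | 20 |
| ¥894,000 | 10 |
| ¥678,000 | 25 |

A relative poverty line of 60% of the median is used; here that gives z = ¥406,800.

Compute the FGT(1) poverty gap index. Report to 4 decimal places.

Below the line: 20×¥76,000 (q = 20 of N = 55).
Shortfall ratios: (406800−76000)/406800 = 0.8132 (×20).
Sum of shortfalls = 16.263520; P₁ averages over all N: 16.263520 / 55 = 0.2957.

0.2957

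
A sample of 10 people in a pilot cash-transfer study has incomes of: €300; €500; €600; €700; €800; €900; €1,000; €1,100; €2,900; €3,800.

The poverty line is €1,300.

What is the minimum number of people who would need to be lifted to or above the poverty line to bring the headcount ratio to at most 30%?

8 of the 10 people are poor, so H = 8/10 = 0.800.
A headcount ratio of at most 30% allows at most ⌊0.30 × 10⌋ = 3 poor people.
So at least 8 − 3 = 5 must be lifted.

5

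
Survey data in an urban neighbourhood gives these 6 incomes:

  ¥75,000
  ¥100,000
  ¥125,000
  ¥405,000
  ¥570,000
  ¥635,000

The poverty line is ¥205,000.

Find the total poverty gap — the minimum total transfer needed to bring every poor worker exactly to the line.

¥315,000

Poor units: ¥75,000, ¥100,000, ¥125,000 (q = 3 of N = 6).
Individual gaps: 205000−75000 = 130000; 205000−100000 = 105000; 205000−125000 = 80000.
Aggregate gap = ¥315,000.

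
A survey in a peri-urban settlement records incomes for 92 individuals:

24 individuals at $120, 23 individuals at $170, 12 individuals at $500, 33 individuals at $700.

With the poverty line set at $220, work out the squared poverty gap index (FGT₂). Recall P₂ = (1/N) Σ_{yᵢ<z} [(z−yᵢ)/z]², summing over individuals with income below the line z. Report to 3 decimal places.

Below z: 24×$120, 23×$170 (q = 47 of N = 92).
Shortfall ratios: (220−120)/220 = 0.4545 (×24); (220−170)/220 = 0.2273 (×23).
Squared: 0.2066 (×24); 0.0517 (×23).
Sum = 6.146694; P₂ = 6.146694 / 92 = 0.067.

0.067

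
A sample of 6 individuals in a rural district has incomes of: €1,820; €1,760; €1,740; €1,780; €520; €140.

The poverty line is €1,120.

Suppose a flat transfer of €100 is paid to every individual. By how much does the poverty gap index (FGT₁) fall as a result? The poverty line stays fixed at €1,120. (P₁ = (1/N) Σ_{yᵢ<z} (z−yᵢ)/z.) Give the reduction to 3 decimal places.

0.030

Before: below the line — €140, €520; poverty gap index (FGT₁) = 0.23512.
After the €100 transfer: below the line — €240, €620; poverty gap index (FGT₁) = 0.20536.
Reduction = 0.23512 − 0.20536 = 0.030.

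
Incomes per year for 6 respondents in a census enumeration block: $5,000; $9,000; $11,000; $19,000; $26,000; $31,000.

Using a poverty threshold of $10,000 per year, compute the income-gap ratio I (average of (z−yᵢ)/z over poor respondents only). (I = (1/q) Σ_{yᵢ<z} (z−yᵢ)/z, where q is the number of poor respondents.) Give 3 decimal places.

0.300

Below the line: $5,000, $9,000 (q = 2 of N = 6).
Shortfall ratios (z−y)/z: 0.5000, 0.1000; sum = 0.600000.
The income-gap ratio divides by q (the poor only): 0.600000 / 2 = 0.300.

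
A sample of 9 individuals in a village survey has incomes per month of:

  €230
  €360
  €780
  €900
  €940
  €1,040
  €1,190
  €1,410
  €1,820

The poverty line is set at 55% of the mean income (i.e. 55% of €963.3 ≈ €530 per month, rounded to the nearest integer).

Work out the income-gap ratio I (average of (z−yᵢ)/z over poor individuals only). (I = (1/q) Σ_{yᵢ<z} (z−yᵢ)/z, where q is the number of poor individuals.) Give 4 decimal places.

Incomes under z: €230, €360 (q = 2 of N = 9).
Shortfall ratios (z−y)/z: 0.5660, 0.3208; sum = 0.886792.
The income-gap ratio divides by q (the poor only): 0.886792 / 2 = 0.4434.

0.4434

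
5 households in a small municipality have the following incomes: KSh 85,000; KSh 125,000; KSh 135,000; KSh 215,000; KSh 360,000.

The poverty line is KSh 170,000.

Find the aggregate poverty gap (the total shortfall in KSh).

KSh 165,000

Below the line: KSh 85,000, KSh 125,000, KSh 135,000 (q = 3 of N = 5).
Individual gaps: 170000−85000 = 85000; 170000−125000 = 45000; 170000−135000 = 35000.
Aggregate gap = KSh 165,000.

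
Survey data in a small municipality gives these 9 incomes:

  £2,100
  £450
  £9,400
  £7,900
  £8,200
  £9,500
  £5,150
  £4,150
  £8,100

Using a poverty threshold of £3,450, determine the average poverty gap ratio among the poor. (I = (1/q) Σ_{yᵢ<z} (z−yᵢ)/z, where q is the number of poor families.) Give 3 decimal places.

0.630

Poor units: £450, £2,100 (q = 2 of N = 9).
Shortfall ratios (z−y)/z: 0.8696, 0.3913; sum = 1.260870.
I averages over the q = 2 poor units only: 1.260870 / 2 = 0.630.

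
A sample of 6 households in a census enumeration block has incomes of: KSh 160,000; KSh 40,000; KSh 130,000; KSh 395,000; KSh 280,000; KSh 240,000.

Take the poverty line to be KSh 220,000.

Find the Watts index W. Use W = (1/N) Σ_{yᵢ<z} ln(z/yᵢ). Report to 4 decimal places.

Below z: KSh 40,000, KSh 130,000, KSh 160,000 (q = 3 of N = 6).
ln(z/y) terms: ln(220000/40000) = 1.7047; ln(220000/130000) = 0.5261; ln(220000/160000) = 0.3185.
W = 2.549295 / 6 = 0.4249.

0.4249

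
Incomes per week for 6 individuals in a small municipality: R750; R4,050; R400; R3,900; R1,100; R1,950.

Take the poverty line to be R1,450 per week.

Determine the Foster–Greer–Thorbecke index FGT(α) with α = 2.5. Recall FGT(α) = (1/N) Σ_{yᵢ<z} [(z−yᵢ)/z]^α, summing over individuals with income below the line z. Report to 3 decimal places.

0.106

Incomes under z: R400, R750, R1,100 (q = 3 of N = 6).
Normalized shortfalls: (1450−400)/1450 = 0.7241; (1450−750)/1450 = 0.4828; (1450−1100)/1450 = 0.2414.
Raised to α = 2.5: 0.44622; 0.16193; 0.02863.
Sum = 0.636779; FGT(2.5) = 0.636779 / 6 = 0.106.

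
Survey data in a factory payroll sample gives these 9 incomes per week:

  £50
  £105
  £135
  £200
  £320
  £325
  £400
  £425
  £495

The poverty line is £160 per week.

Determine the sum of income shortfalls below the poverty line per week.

Below z: £50, £105, £135 (q = 3 of N = 9).
Individual gaps: 160−50 = 110; 160−105 = 55; 160−135 = 25.
Aggregate gap = £190.

£190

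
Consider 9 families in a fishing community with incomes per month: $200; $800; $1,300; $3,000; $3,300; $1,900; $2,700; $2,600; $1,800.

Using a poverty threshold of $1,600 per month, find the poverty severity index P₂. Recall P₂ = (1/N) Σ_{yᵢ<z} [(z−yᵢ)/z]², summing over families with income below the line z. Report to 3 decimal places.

0.117

Below the line: $200, $800, $1,300 (q = 3 of N = 9).
Gap ratios (z−y)/z: (1600−200)/1600 = 0.8750; (1600−800)/1600 = 0.5000; (1600−1300)/1600 = 0.1875.
Squared: 0.7656; 0.2500; 0.0352.
Sum = 1.050781; P₂ = 1.050781 / 9 = 0.117.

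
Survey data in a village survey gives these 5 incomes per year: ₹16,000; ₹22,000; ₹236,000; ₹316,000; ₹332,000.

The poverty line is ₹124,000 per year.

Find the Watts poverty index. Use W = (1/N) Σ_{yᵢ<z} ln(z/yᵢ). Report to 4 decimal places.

Incomes under z: ₹16,000, ₹22,000 (q = 2 of N = 5).
Log gaps: ln(124000/16000) = 2.0477; ln(124000/22000) = 1.7292.
W = 3.776932 / 5 = 0.7554.

0.7554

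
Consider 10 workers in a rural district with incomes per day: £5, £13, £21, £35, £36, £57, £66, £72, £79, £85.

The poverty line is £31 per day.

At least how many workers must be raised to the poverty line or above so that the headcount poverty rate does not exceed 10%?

2

3 of the 10 workers are poor, so H = 3/10 = 0.300.
A headcount ratio of at most 10% allows at most ⌊0.10 × 10⌋ = 1 poor workers.
So at least 3 − 1 = 2 must be lifted.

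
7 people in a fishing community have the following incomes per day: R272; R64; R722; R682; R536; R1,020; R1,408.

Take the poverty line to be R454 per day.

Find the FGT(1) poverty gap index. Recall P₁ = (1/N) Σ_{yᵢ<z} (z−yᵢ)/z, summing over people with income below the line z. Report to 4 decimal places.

0.1800

Poor units: R64, R272 (q = 2 of N = 7).
Normalized shortfalls: (454−64)/454 = 0.8590; (454−272)/454 = 0.4009.
Sum of shortfalls = 1.259912; P₁ averages over all N: 1.259912 / 7 = 0.1800.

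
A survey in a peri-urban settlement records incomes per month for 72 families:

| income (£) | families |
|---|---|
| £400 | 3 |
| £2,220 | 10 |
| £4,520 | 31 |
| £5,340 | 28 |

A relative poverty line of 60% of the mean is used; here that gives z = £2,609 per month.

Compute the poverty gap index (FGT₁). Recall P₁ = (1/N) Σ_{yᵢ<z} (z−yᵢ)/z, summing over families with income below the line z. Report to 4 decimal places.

Below the line: 3×£400, 10×£2,220 (q = 13 of N = 72).
Shortfall ratios: (2609−400)/2609 = 0.8467 (×3); (2609−2220)/2609 = 0.1491 (×10).
Σ = 4.031046. Dividing by the full population N = 72 gives P₁ = 0.0560.

0.0560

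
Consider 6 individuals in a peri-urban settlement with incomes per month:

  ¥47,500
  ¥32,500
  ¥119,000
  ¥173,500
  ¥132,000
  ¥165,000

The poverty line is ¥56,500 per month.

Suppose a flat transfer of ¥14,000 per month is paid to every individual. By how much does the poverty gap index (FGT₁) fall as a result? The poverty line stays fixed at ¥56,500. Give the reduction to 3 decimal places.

0.068

Before: below the line — ¥32,500, ¥47,500; poverty gap index (FGT₁) = 0.09735.
After the ¥14,000 transfer: below the line — ¥46,500; poverty gap index (FGT₁) = 0.02950.
Reduction = 0.09735 − 0.02950 = 0.068.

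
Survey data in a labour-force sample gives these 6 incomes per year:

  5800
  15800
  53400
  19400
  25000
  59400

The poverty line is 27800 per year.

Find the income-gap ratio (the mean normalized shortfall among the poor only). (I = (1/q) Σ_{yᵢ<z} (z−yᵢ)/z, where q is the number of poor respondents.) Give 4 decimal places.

Below z: 5800, 15800, 19400, 25000 (q = 4 of N = 6).
Relative gaps: 0.7914, 0.4317, 0.3022, 0.1007; sum = 1.625899.
The income-gap ratio divides by q (the poor only): 1.625899 / 4 = 0.4065.

0.4065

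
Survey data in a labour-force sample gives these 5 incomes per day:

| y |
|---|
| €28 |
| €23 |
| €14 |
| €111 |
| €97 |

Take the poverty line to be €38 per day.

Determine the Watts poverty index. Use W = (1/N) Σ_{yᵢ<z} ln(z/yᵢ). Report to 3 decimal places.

Incomes under z: €14, €23, €28 (q = 3 of N = 5).
Log shortfalls: ln(38/14) = 0.9985; ln(38/23) = 0.5021; ln(38/28) = 0.3054.
W = 1.806002 / 5 = 0.361.

0.361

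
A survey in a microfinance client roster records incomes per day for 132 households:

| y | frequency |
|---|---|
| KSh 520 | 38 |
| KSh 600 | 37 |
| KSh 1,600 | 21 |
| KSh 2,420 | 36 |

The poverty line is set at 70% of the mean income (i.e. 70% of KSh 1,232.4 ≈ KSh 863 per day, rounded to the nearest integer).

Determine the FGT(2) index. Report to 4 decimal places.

Below the line: 38×KSh 520, 37×KSh 600 (q = 75 of N = 132).
Gap ratios (z−y)/z: (863−520)/863 = 0.3975 (×38); (863−600)/863 = 0.3048 (×37).
Squared: 0.1580 (×38); 0.0929 (×37).
Sum = 9.439054; P₂ = 9.439054 / 132 = 0.0715.

0.0715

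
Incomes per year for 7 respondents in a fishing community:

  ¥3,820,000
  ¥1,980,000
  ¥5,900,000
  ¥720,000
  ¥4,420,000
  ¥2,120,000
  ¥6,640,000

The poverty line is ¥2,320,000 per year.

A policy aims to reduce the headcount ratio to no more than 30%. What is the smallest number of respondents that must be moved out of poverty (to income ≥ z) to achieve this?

1

Currently q = 3 of N = 7 are below the line (H = 0.429).
A headcount ratio of at most 30% allows at most ⌊0.30 × 7⌋ = 2 poor respondents.
So at least 3 − 2 = 1 must be lifted.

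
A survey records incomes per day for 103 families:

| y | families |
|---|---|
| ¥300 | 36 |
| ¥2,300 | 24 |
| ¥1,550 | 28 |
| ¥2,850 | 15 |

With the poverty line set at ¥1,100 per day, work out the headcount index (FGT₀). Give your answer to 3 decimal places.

0.350

36 of the 103 families have income below ¥1,100.
H = 36/103 = 0.350.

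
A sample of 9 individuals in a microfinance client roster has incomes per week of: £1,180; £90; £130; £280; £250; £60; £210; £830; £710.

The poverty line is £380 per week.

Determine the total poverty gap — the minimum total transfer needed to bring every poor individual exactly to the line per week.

Below z: £60, £90, £130, £210, £250, £280 (q = 6 of N = 9).
Individual gaps: 380−60 = 320; 380−90 = 290; 380−130 = 250; 380−210 = 170; 380−250 = 130; 380−280 = 100.
Aggregate gap = £1,260.

£1,260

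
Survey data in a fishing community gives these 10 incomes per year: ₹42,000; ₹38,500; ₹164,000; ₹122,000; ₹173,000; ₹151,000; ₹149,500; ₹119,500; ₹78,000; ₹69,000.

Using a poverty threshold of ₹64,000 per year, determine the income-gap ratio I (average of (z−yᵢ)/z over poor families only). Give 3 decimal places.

0.371

Poor units: ₹38,500, ₹42,000 (q = 2 of N = 10).
Shortfall ratios (z−y)/z: 0.3984, 0.3438; sum = 0.742188.
I averages over the q = 2 poor units only: 0.742188 / 2 = 0.371.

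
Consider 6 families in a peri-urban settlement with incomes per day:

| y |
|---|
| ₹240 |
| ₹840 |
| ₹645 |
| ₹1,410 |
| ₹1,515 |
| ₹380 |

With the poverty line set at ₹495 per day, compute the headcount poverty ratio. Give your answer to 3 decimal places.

2 of the 6 families have income below ₹495.
H = 2/6 = 0.333.

0.333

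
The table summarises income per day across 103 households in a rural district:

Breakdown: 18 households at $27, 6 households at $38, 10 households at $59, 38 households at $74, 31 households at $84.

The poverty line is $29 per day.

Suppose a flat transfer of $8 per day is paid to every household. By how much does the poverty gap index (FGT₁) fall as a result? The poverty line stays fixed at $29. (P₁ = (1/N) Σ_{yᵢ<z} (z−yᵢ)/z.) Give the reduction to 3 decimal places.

0.012

Before: below the line — 18×$27; poverty gap index (FGT₁) = 0.01205.
After the $8 transfer: below the line — none; poverty gap index (FGT₁) = 0.00000.
Reduction = 0.01205 − 0.00000 = 0.012.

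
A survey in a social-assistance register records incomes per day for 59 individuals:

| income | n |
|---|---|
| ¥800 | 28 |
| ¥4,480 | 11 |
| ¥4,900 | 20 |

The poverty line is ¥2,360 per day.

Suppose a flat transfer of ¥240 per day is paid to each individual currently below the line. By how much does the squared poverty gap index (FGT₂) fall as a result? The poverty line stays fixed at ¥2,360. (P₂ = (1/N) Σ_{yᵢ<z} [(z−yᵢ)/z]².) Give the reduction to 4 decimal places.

Before: below the line — 28×¥800; squared poverty gap index (FGT₂) = 0.207363.
After the ¥240 transfer: below the line — 28×¥1,040; squared poverty gap index (FGT₂) = 0.148467.
Reduction = 0.207363 − 0.148467 = 0.0589.

0.0589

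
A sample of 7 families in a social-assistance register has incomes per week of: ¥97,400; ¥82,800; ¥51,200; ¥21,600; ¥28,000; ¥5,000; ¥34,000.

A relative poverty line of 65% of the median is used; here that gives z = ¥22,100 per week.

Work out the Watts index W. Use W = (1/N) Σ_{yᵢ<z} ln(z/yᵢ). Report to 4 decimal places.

Below z: ¥5,000, ¥21,600 (q = 2 of N = 7).
Log shortfalls: ln(22100/5000) = 1.4861; ln(22100/21600) = 0.0229.
W = 1.509024 / 7 = 0.2156.

0.2156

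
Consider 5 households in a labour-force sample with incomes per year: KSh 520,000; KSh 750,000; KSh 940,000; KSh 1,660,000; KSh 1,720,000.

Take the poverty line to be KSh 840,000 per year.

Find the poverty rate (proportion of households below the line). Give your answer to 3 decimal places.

2 of the 5 households have income below KSh 840,000.
H = 2/5 = 0.400.

0.400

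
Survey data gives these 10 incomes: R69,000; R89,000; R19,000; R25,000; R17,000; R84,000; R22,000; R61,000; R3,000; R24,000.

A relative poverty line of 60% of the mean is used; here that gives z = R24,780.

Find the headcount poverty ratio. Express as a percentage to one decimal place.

5 of the 10 people have income below R24,780.
H = 5/10 = 50.0%.

50.0%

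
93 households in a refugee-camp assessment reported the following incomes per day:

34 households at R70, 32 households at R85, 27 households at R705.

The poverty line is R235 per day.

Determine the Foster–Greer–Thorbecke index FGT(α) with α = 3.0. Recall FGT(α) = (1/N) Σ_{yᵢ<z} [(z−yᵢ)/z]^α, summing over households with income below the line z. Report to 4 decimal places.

Poor units: 34×R70, 32×R85 (q = 66 of N = 93).
Normalized shortfalls: (235−70)/235 = 0.7021 (×34); (235−85)/235 = 0.6383 (×32).
Raised to α = 3.0: 0.34614 (×34); 0.26006 (×32).
Sum = 20.090519; FGT(3.0) = 20.090519 / 93 = 0.2160.

0.2160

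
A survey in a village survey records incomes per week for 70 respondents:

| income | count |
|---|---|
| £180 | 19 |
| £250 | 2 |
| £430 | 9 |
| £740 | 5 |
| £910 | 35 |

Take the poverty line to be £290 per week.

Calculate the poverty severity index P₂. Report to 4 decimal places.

0.0396

Below the line: 19×£180, 2×£250 (q = 21 of N = 70).
Normalized shortfalls: (290−180)/290 = 0.3793 (×19); (290−250)/290 = 0.1379 (×2).
Squared: 0.1439 (×19); 0.0190 (×2).
Sum = 2.771700; P₂ = 2.771700 / 70 = 0.0396.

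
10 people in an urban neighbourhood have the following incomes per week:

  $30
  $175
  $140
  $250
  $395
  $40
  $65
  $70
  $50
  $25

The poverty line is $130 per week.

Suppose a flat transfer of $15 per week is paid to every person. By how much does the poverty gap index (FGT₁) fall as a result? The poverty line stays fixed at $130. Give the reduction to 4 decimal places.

Before: below the line — $25, $30, $40, $50, $65, $70; poverty gap index (FGT₁) = 0.384615.
After the $15 transfer: below the line — $40, $45, $55, $65, $80, $85; poverty gap index (FGT₁) = 0.315385.
Reduction = 0.384615 − 0.315385 = 0.0692.

0.0692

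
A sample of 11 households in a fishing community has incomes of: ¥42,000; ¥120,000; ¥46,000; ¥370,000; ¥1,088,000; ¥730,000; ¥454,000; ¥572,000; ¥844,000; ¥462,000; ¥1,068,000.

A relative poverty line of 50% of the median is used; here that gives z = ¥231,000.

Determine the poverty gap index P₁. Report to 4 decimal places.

0.1909

Below z: ¥42,000, ¥46,000, ¥120,000 (q = 3 of N = 11).
Gap ratios (z−y)/z: (231000−42000)/231000 = 0.8182; (231000−46000)/231000 = 0.8009; (231000−120000)/231000 = 0.4805.
Sum of shortfalls = 2.099567; P₁ averages over all N: 2.099567 / 11 = 0.1909.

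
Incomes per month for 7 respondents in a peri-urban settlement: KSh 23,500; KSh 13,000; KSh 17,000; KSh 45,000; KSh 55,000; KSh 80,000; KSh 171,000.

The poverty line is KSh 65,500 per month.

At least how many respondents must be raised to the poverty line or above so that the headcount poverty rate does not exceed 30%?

5 of the 7 respondents are poor, so H = 5/7 = 0.714.
A headcount ratio of at most 30% allows at most ⌊0.30 × 7⌋ = 2 poor respondents.
So at least 5 − 2 = 3 must be lifted.

3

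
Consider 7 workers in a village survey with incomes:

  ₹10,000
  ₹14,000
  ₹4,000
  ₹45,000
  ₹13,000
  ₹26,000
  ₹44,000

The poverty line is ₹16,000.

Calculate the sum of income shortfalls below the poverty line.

Below the line: ₹4,000, ₹10,000, ₹13,000, ₹14,000 (q = 4 of N = 7).
Individual gaps: 16000−4000 = 12000; 16000−10000 = 6000; 16000−13000 = 3000; 16000−14000 = 2000.
Aggregate gap = ₹23,000.

₹23,000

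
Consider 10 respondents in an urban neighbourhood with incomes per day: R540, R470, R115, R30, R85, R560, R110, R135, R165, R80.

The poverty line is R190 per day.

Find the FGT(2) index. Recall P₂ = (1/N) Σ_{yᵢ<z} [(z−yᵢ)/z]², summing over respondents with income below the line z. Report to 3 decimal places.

0.178

Below z: R30, R80, R85, R110, R115, R135, R165 (q = 7 of N = 10).
Relative gaps: (190−30)/190 = 0.8421; (190−80)/190 = 0.5789; (190−85)/190 = 0.5526; (190−110)/190 = 0.4211; (190−115)/190 = 0.3947; (190−135)/190 = 0.2895; (190−165)/190 = 0.1316.
Squared: 0.7091; 0.3352; 0.3054; 0.1773; 0.1558; 0.0838; 0.0173.
Sum = 1.783934; P₂ = 1.783934 / 10 = 0.178.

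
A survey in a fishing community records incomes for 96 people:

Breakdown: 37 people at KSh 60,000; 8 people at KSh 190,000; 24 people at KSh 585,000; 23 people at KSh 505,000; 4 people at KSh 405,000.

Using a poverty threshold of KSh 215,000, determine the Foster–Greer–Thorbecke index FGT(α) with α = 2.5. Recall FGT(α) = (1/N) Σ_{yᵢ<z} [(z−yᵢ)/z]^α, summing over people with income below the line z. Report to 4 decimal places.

Below z: 37×KSh 60,000, 8×KSh 190,000 (q = 45 of N = 96).
Normalized shortfalls: (215000−60000)/215000 = 0.7209 (×37); (215000−190000)/215000 = 0.1163 (×8).
Raised to α = 2.5: 0.44130 (×37); 0.00461 (×8).
Sum = 16.364953; FGT(2.5) = 16.364953 / 96 = 0.1705.

0.1705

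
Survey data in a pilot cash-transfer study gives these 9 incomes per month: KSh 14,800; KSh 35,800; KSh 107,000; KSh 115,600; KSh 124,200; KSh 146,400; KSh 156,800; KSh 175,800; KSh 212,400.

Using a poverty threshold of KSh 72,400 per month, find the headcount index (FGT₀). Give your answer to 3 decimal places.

2 of the 9 individuals have income below KSh 72,400.
H = 2/9 = 0.222.

0.222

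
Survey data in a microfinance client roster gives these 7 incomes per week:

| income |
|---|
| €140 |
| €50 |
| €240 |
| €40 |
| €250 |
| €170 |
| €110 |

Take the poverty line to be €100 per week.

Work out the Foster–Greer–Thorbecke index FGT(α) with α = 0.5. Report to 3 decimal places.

Below z: €40, €50 (q = 2 of N = 7).
Relative gaps: (100−40)/100 = 0.6000; (100−50)/100 = 0.5000.
Raised to α = 0.5: 0.77460; 0.70711.
Sum = 1.481703; FGT(0.5) = 1.481703 / 7 = 0.212.

0.212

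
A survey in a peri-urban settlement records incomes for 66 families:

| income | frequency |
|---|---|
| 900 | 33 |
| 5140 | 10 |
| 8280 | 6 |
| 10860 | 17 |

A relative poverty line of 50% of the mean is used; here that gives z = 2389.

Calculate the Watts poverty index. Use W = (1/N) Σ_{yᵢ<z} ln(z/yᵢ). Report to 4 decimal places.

Below z: 33×900 (q = 33 of N = 66).
Log shortfalls: ln(2389/900) = 0.9762 (×33).
W = 32.215768 / 66 = 0.4881.

0.4881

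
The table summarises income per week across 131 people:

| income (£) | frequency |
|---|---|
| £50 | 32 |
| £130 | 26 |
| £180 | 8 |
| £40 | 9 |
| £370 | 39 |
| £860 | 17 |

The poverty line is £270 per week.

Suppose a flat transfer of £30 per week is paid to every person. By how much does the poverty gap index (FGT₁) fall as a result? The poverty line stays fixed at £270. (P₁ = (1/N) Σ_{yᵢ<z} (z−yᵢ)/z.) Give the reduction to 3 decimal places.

Before: below the line — 9×£40, 32×£50, 26×£130, 8×£180; poverty gap index (FGT₁) = 0.38083.
After the £30 transfer: below the line — 9×£70, 32×£80, 26×£160, 8×£210; poverty gap index (FGT₁) = 0.31722.
Reduction = 0.38083 − 0.31722 = 0.064.

0.064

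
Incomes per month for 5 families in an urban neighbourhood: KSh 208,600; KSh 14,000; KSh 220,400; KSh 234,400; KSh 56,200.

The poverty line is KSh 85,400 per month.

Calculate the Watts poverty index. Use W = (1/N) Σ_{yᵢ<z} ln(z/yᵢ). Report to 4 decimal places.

Poor units: KSh 14,000, KSh 56,200 (q = 2 of N = 5).
Log shortfalls: ln(85400/14000) = 1.8083; ln(85400/56200) = 0.4184.
W = 2.226718 / 5 = 0.4453.

0.4453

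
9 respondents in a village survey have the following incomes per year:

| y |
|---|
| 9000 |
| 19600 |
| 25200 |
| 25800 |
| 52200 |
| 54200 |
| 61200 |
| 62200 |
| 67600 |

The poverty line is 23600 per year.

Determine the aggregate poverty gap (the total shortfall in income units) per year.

18600

Below the line: 9000, 19600 (q = 2 of N = 9).
Individual gaps: 23600−9000 = 14600; 23600−19600 = 4000.
Aggregate gap = 18600.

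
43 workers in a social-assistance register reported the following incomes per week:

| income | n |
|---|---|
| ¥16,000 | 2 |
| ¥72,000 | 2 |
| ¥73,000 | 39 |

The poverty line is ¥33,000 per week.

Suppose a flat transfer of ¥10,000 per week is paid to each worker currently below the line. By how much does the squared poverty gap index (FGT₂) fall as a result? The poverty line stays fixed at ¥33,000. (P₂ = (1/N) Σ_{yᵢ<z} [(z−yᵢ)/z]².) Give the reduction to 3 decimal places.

Before: below the line — 2×¥16,000; squared poverty gap index (FGT₂) = 0.01234.
After the ¥10,000 transfer: below the line — 2×¥26,000; squared poverty gap index (FGT₂) = 0.00209.
Reduction = 0.01234 − 0.00209 = 0.010.

0.010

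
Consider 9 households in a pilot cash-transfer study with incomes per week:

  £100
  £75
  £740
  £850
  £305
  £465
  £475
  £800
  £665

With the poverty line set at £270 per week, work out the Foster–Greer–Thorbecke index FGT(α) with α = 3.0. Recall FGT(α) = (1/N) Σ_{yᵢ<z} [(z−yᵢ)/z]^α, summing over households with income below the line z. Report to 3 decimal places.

0.070

Poor units: £75, £100 (q = 2 of N = 9).
Shortfall ratios: (270−75)/270 = 0.7222; (270−100)/270 = 0.6296.
Raised to α = 3.0: 0.37671; 0.24961.
Sum = 0.626321; FGT(3.0) = 0.626321 / 9 = 0.070.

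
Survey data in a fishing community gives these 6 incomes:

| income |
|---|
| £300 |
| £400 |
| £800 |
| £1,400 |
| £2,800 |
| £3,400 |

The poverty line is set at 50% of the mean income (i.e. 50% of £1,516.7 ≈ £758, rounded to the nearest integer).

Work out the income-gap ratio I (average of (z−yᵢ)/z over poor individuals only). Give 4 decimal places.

Poor units: £300, £400 (q = 2 of N = 6).
Shortfall ratios (z−y)/z: 0.6042, 0.4723; sum = 1.076517.
I averages over the q = 2 poor units only: 1.076517 / 2 = 0.5383.

0.5383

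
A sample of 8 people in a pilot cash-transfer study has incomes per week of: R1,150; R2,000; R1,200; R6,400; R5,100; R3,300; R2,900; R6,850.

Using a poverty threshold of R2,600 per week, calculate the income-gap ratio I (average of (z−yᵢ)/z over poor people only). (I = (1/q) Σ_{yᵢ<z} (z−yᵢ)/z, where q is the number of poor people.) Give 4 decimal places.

0.4423

Below the line: R1,150, R1,200, R2,000 (q = 3 of N = 8).
Relative gaps: 0.5577, 0.5385, 0.2308; sum = 1.326923.
The income-gap ratio divides by q (the poor only): 1.326923 / 3 = 0.4423.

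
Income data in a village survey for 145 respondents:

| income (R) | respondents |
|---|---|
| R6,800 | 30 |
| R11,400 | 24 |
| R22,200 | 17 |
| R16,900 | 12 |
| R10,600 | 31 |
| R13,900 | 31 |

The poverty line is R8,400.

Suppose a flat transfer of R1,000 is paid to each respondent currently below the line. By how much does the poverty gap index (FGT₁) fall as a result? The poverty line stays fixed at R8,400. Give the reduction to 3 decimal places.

Before: below the line — 30×R6,800; poverty gap index (FGT₁) = 0.03941.
After the R1,000 transfer: below the line — 30×R7,800; poverty gap index (FGT₁) = 0.01478.
Reduction = 0.03941 − 0.01478 = 0.025.

0.025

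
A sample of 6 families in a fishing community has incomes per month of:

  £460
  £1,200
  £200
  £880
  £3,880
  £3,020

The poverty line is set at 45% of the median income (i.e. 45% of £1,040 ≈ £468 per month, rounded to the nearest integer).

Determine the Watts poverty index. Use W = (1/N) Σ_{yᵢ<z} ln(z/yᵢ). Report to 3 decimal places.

Poor units: £200, £460 (q = 2 of N = 6).
ln(z/y) terms: ln(468/200) = 0.8502; ln(468/460) = 0.0172.
W = 0.867393 / 6 = 0.145.

0.145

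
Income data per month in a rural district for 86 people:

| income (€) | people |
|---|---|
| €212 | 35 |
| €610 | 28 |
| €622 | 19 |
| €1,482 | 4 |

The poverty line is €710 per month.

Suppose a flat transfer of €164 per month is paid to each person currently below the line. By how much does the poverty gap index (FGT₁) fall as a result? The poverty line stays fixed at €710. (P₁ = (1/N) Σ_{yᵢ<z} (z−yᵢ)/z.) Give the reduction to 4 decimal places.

0.1672

Before: below the line — 35×€212, 28×€610, 19×€622; poverty gap index (FGT₁) = 0.358696.
After the €164 transfer: below the line — 35×€376; poverty gap index (FGT₁) = 0.191451.
Reduction = 0.358696 − 0.191451 = 0.1672.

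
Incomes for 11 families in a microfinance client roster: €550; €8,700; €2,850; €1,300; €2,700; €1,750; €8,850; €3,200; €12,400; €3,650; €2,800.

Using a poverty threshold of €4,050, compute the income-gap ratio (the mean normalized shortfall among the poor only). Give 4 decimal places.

0.4198

Below z: €550, €1,300, €1,750, €2,700, €2,800, €2,850, €3,200, €3,650 (q = 8 of N = 11).
Relative gaps: 0.8642, 0.6790, 0.5679, 0.3333, 0.3086, 0.2963, 0.2099, 0.0988; sum = 3.358025.
I averages over the q = 8 poor units only: 3.358025 / 8 = 0.4198.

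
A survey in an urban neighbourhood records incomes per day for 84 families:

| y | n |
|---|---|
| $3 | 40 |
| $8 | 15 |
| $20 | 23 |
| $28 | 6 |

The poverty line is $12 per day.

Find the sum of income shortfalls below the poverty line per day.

$420

Below z: 40×$3, 15×$8 (q = 55 of N = 84).
Individual gaps: 40×(12−3) = 360; 15×(12−8) = 60.
Aggregate gap = $420.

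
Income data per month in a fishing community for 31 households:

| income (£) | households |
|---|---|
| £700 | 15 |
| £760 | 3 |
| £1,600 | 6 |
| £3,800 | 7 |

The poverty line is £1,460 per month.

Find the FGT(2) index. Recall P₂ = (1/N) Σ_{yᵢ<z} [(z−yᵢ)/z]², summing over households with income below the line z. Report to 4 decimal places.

Poor units: 15×£700, 3×£760 (q = 18 of N = 31).
Shortfall ratios: (1460−700)/1460 = 0.5205 (×15); (1460−760)/1460 = 0.4795 (×3).
Squared: 0.2710 (×15); 0.2299 (×3).
Sum = 4.754175; P₂ = 4.754175 / 31 = 0.1534.

0.1534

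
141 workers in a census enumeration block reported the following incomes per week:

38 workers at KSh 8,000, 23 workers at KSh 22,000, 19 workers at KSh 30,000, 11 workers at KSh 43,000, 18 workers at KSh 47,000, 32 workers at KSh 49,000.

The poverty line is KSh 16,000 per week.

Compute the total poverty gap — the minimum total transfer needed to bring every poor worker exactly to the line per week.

KSh 304,000

Below the line: 38×KSh 8,000 (q = 38 of N = 141).
Individual gaps: 38×(16000−8000) = 304000.
Aggregate gap = KSh 304,000.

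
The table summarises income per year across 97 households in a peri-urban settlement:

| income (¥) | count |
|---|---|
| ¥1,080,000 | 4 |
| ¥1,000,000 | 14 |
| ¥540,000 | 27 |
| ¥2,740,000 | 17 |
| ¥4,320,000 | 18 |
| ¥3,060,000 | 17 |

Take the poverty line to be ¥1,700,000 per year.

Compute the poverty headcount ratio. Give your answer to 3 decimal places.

45 of the 97 households have income below ¥1,700,000.
H = 45/97 = 0.464.

0.464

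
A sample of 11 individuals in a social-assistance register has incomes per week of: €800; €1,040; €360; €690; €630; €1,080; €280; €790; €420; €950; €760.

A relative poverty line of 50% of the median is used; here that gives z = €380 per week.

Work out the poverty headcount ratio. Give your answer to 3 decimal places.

2 of the 11 individuals have income below €380.
H = 2/11 = 0.182.

0.182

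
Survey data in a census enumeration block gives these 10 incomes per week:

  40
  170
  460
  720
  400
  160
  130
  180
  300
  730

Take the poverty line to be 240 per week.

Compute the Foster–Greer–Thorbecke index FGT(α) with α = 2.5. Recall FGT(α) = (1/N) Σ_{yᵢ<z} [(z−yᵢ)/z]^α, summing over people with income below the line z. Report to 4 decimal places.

0.0917

Poor units: 40, 130, 160, 170, 180 (q = 5 of N = 10).
Normalized shortfalls: (240−40)/240 = 0.8333; (240−130)/240 = 0.4583; (240−160)/240 = 0.3333; (240−170)/240 = 0.2917; (240−180)/240 = 0.2500.
Raised to α = 2.5: 0.63394; 0.14222; 0.06415; 0.04594; 0.03125.
Sum = 0.917499; FGT(2.5) = 0.917499 / 10 = 0.0917.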